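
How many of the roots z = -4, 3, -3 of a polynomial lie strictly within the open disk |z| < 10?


Step 1: Check each root:
  z = -4: |-4| = 4 < 10
  z = 3: |3| = 3 < 10
  z = -3: |-3| = 3 < 10
Step 2: Count = 3

3


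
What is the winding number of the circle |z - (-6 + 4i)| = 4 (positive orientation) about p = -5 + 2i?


Step 1: Center c = (-6, 4), radius = 4
Step 2: |p - c|^2 = 1^2 + (-2)^2 = 5
Step 3: r^2 = 16
Step 4: |p-c| < r so winding number = 1

1


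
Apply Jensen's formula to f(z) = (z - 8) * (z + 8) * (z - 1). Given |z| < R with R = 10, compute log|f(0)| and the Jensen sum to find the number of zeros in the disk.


Jensen's formula: (1/2pi)*integral log|f(Re^it)|dt = log|f(0)| + sum_{|a_k|<R} log(R/|a_k|)
Step 1: f(0) = (-8) * 8 * (-1) = 64
Step 2: log|f(0)| = log|8| + log|-8| + log|1| = 4.1589
Step 3: Zeros inside |z| < 10: 8, -8, 1
Step 4: Jensen sum = log(10/8) + log(10/8) + log(10/1) = 2.7489
Step 5: n(R) = number of terms in the Jensen sum = count of zeros inside |z| < 10 = 3

3


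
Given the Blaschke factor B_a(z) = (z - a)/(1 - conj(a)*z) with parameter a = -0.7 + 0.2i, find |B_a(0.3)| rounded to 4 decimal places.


Step 1: Numerator z0 - a = 0.3 - (-0.7 + 0.2i) = 1 - 0.2i
Step 2: Denominator 1 - conj(a)*z0 = 1 - (-0.7 - 0.2i)*0.3 = 1.21 + 0.06i
Step 3: |z0 - a|^2 = 1^2 + (-0.2)^2 = 1.04; |1 - conj(a)*z0|^2 = 1.21^2 + 0.06^2 = 1.4677
Step 4: |B_a(0.3)| = sqrt(1.04 / 1.4677) = sqrt(0.708592)
Step 5: = 0.8418

0.8418


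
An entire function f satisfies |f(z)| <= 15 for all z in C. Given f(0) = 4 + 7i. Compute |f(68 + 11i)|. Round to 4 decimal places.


Step 1: By Liouville's theorem, a bounded entire function is constant.
Step 2: f(z) = f(0) = 4 + 7i for all z.
Step 3: |f(w)| = |4 + 7i| = sqrt(16 + 49)
Step 4: = 8.0623

8.0623


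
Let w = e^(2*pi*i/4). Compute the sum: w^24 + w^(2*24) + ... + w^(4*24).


Step 1: The sum sum_{j=1}^{n} w^(k*j) equals n if n | k, else 0.
Step 2: Here n = 4, k = 24
Step 3: Does n divide k? 4 | 24 -> True
Step 4: Sum = 4

4


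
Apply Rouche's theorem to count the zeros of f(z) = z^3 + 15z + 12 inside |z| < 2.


Step 1: On |z| = 2 the three terms have sizes |z^3| = 2^3 = 8, |15z| = 15*2 = 30, |12| = 12
Step 2: The dominant term is g(z) = 15z; let h(z) = z^3 + 12 so f = g + h
Step 3: On |z| = 2: |g| = 30 and |h| <= 8 + 12 = 20
Step 4: Since 30 > 20, |h| < |g| on |z| = 2, so by Rouche f has the same number of zeros as g inside |z| < 2
Step 5: g(z) = 15z has 1 zero (at the origin, multiplicity 1) inside |z| < 2. Answer = 1

1


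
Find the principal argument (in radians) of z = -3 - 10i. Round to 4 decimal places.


Step 1: z = -3 - 10i
Step 2: arg(z) = atan2(-10, -3)
Step 3: arg(z) = -1.8623

-1.8623


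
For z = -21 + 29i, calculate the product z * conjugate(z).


Step 1: conj(z) = -21 - 29i
Step 2: z * conj(z) = (-21)^2 + 29^2
Step 3: = 441 + 841 = 1282

1282


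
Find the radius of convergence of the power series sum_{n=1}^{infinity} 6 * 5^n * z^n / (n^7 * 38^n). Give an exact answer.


Step 1: General term a_n = 6 * 5^n / (n^7 * 38^n)
Step 2: By the root test, |a_n|^(1/n) = 6^(1/n) * 5 / (n^(7/n) * 38) -> 5/38 as n -> infinity (since 6^(1/n) -> 1 and n^(7/n) -> 1)
Step 3: R = 1/lim|a_n|^(1/n) = 38/5

38/5


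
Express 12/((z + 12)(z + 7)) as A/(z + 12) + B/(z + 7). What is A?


Step 1: Multiply both sides by (z + 12) and set z = -12
Step 2: A = 12 / (-12 + 7)
Step 3: A = 12 / (-5)
Step 4: A = -12/5

-12/5


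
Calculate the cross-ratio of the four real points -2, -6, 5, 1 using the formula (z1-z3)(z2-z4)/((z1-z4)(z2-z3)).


Step 1: (z1-z3)(z2-z4) = (-7) * (-7) = 49
Step 2: (z1-z4)(z2-z3) = (-3) * (-11) = 33
Step 3: Cross-ratio = 49/33 = 49/33

49/33


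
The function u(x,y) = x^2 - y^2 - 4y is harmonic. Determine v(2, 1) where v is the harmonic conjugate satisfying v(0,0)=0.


Step 1: v_x = -u_y = 2y + 4
Step 2: v_y = u_x = 2x + 0
Step 3: v = 2xy + 4x + C
Step 4: v(0,0) = 0 => C = 0
Step 5: v(2, 1) = 12

12


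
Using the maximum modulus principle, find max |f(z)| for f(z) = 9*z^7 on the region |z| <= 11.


Step 1: On |z| = 11, |f(z)| = 9 * |z|^7 = 9 * 11^7
Step 2: By maximum modulus principle, maximum is on boundary.
Step 3: Maximum = 9 * 19487171 = 175384539

175384539


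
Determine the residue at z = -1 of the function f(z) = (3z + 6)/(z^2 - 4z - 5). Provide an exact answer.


Step 1: Q(z) = z^2 - 4z - 5 = (z + 1)(z - 5)
Step 2: Q'(z) = 2z - 4
Step 3: Q'(-1) = -6, P(-1) = 3
Step 4: Res = P(-1)/Q'(-1) = 3/(-6) = -1/2

-1/2


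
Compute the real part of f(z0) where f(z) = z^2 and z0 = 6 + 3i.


Step 1: z0 = 6 + 3i
Step 2: z0^2 = 6^2 - 3^2 + 36i
Step 3: real part = 36 - 9 = 27

27


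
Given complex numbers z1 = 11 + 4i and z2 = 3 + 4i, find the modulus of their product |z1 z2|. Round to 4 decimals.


Step 1: |z1| = sqrt(11^2 + 4^2) = sqrt(137)
Step 2: |z2| = sqrt(3^2 + 4^2) = sqrt(25)
Step 3: |z1*z2| = |z1|*|z2| = sqrt(137) * sqrt(25) = sqrt(137 * 25) = sqrt(3425)
Step 4: = 58.5235

58.5235


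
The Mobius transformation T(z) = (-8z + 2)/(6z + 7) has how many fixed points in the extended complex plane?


Step 1: Fixed points satisfy T(z) = z
Step 2: 6z^2 + 15z - 2 = 0
Step 3: Discriminant = 15^2 - 4*6*(-2) = 273
Step 4: Number of fixed points = 2

2


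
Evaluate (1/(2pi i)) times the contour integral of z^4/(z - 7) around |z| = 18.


Step 1: f(z) = z^4, a = 7 is inside |z| = 18
Step 2: By Cauchy integral formula: (1/(2pi*i)) * integral = f(a)
Step 3: f(7) = 7^4 = 2401

2401


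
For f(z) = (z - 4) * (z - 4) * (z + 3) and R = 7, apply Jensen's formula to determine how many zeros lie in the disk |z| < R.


Jensen's formula: (1/2pi)*integral log|f(Re^it)|dt = log|f(0)| + sum_{|a_k|<R} log(R/|a_k|)
Step 1: f(0) = (-4) * (-4) * 3 = 48
Step 2: log|f(0)| = log|4| + log|4| + log|-3| = 3.8712
Step 3: Zeros inside |z| < 7: 4, 4, -3
Step 4: Jensen sum = log(7/4) + log(7/4) + log(7/3) = 1.9665
Step 5: n(R) = number of terms in the Jensen sum = count of zeros inside |z| < 7 = 3

3


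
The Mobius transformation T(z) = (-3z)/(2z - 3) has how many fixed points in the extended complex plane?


Step 1: Fixed points satisfy T(z) = z
Step 2: 2z^2 = 0
Step 3: Discriminant = 0^2 - 4*2*0 = 0
Step 4: Number of fixed points = 1

1


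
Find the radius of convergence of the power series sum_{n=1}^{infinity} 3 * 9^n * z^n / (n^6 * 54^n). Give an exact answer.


Step 1: General term a_n = 3 * 9^n / (n^6 * 54^n)
Step 2: By the root test, |a_n|^(1/n) = 3^(1/n) * 9 / (n^(6/n) * 54) -> 9/54 as n -> infinity (since 3^(1/n) -> 1 and n^(6/n) -> 1)
Step 3: R = 1/lim|a_n|^(1/n) = 54/9 = 6

6


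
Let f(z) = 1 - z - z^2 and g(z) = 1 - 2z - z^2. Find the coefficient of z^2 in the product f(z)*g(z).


Step 1: z^2 term in f*g comes from: (1)*(-z^2) + (-z)*(-2z) + (-z^2)*(1)
Step 2: = -1 + 2 - 1
Step 3: = 0

0


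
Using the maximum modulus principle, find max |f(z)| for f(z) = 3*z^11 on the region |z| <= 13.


Step 1: On |z| = 13, |f(z)| = 3 * |z|^11 = 3 * 13^11
Step 2: By maximum modulus principle, maximum is on boundary.
Step 3: Maximum = 3 * 1792160394037 = 5376481182111

5376481182111


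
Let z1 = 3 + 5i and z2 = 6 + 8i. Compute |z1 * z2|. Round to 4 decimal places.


Step 1: |z1| = sqrt(3^2 + 5^2) = sqrt(34)
Step 2: |z2| = sqrt(6^2 + 8^2) = sqrt(100)
Step 3: |z1*z2| = |z1|*|z2| = sqrt(34) * sqrt(100) = sqrt(34 * 100) = sqrt(3400)
Step 4: = 58.3095

58.3095


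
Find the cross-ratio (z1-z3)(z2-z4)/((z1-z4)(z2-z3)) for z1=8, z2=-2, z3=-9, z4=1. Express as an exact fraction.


Step 1: (z1-z3)(z2-z4) = 17 * (-3) = -51
Step 2: (z1-z4)(z2-z3) = 7 * 7 = 49
Step 3: Cross-ratio = -51/49 = -51/49

-51/49


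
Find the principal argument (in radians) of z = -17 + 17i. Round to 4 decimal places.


Step 1: z = -17 + 17i
Step 2: arg(z) = atan2(17, -17)
Step 3: arg(z) = 2.3562

2.3562


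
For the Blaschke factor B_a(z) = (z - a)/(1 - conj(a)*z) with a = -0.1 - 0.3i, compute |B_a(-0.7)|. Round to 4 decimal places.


Step 1: Numerator z0 - a = -0.7 - (-0.1 - 0.3i) = -0.6 + 0.3i
Step 2: Denominator 1 - conj(a)*z0 = 1 - (-0.1 + 0.3i)*(-0.7) = 0.93 + 0.21i
Step 3: |z0 - a|^2 = (-0.6)^2 + 0.3^2 = 0.45; |1 - conj(a)*z0|^2 = 0.93^2 + 0.21^2 = 0.909
Step 4: |B_a(-0.7)| = sqrt(0.45 / 0.909) = sqrt(0.49505)
Step 5: = 0.7036

0.7036


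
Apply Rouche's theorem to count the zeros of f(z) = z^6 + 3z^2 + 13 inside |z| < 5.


Step 1: On |z| = 5 the three terms have sizes |z^6| = 5^6 = 15625, |3z^2| = 3*5^2 = 75, |13| = 13
Step 2: The dominant term is g(z) = z^6; let h(z) = 3z^2 + 13 so f = g + h
Step 3: On |z| = 5: |g| = 15625 and |h| <= 75 + 13 = 88
Step 4: Since 15625 > 88, |h| < |g| on |z| = 5, so by Rouche f has the same number of zeros as g inside |z| < 5
Step 5: g(z) = z^6 has 6 zeros (all at the origin) inside |z| < 5. Answer = 6

6


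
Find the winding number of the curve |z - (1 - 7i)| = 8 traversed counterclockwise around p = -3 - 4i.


Step 1: Center c = (1, -7), radius = 8
Step 2: |p - c|^2 = (-4)^2 + 3^2 = 25
Step 3: r^2 = 64
Step 4: |p-c| < r so winding number = 1

1


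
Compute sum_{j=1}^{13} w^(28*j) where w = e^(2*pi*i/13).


Step 1: The sum sum_{j=1}^{n} w^(k*j) equals n if n | k, else 0.
Step 2: Here n = 13, k = 28
Step 3: Does n divide k? 13 | 28 -> False
Step 4: Sum = 0

0


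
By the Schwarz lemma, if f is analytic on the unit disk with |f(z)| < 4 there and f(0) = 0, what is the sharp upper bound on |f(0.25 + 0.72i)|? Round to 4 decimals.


Step 1: g = f/4 maps D -> D with g(0) = 0, so by the Schwarz lemma |g(z)| <= |z|, i.e. |f(z)| <= 4|z|; this is sharp (f(z) = 4z).
Step 2: |z0|^2 = 0.25^2 + 0.72^2 = 0.5809
Step 3: |z0| = sqrt(0.5809) = 0.762168
Step 4: Best bound = 4 * |z0| = 4 * 0.762168 = 3.0487

3.0487


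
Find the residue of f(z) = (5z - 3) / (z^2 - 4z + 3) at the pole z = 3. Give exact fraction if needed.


Step 1: Q(z) = z^2 - 4z + 3 = (z - 3)(z - 1)
Step 2: Q'(z) = 2z - 4
Step 3: Q'(3) = 2, P(3) = 12
Step 4: Res = P(3)/Q'(3) = 12/2 = 6

6


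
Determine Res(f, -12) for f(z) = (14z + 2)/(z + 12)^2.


Step 1: Pole of order 2 at z = -12
Step 2: Res = lim d/dz [(z + 12)^2 * f(z)] as z -> -12
Step 3: (z + 12)^2 * f(z) = 14z + 2
Step 4: d/dz[14z + 2] = 14

14


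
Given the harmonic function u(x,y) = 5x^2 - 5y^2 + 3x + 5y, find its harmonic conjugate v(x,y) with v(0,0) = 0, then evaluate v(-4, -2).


Step 1: v_x = -u_y = 10y - 5
Step 2: v_y = u_x = 10x + 3
Step 3: v = 10xy - 5x + 3y + C
Step 4: v(0,0) = 0 => C = 0
Step 5: v(-4, -2) = 94

94


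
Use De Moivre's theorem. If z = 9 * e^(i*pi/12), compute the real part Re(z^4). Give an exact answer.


Step 1: By De Moivre's theorem, z^4 = 9^4 * e^(i*4*pi/12) = 6561 * (cos(pi/3) + i*sin(pi/3))
Step 2: |z|^4 = 9^4 = 6561
Step 3: The angle pi/3 already lies in [0, 2*pi)
Step 4: cos(pi/3) = 1/2
Step 5: Re(z^4) = 6561 * 1/2 = 6561/2

6561/2


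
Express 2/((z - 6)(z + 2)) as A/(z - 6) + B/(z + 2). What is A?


Step 1: Multiply both sides by (z - 6) and set z = 6
Step 2: A = 2 / (6 + 2)
Step 3: A = 2 / 8
Step 4: A = 1/4

1/4


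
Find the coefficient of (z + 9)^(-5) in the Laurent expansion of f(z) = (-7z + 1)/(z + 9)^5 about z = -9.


Step 1: Write the numerator in powers of (z + 9): -7z + 1 = -7(z + 9) + (-7*(-9) + 1) = -7(z + 9) + 64
Step 2: Divide by (z + 9)^5: f(z) = 64(z + 9)^(-5) - 7(z + 9)^(-4)
Step 3: This finite sum is the Laurent series of f about z = -9.
Step 4: Coefficient of (z + 9)^(-5) = -7*(-9) + 1 = 64

64


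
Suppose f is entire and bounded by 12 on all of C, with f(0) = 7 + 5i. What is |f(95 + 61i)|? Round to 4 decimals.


Step 1: By Liouville's theorem, a bounded entire function is constant.
Step 2: f(z) = f(0) = 7 + 5i for all z.
Step 3: |f(w)| = |7 + 5i| = sqrt(49 + 25)
Step 4: = 8.6023

8.6023


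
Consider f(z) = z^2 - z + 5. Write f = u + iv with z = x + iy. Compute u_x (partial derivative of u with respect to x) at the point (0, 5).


Step 1: f(z) = (x+iy)^2 - (x+iy) + 5
Step 2: u = (x^2 - y^2) - x + 5
Step 3: u_x = 2x - 1
Step 4: At (0, 5): u_x = 0 - 1 = -1

-1


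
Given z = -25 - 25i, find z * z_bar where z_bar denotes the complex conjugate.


Step 1: conj(z) = -25 + 25i
Step 2: z * conj(z) = (-25)^2 + (-25)^2
Step 3: = 625 + 625 = 1250

1250


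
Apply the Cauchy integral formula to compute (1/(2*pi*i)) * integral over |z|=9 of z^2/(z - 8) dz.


Step 1: f(z) = z^2, a = 8 is inside |z| = 9
Step 2: By Cauchy integral formula: (1/(2pi*i)) * integral = f(a)
Step 3: f(8) = 8^2 = 64

64


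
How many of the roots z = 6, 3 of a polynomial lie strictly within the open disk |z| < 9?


Step 1: Check each root:
  z = 6: |6| = 6 < 9
  z = 3: |3| = 3 < 9
Step 2: Count = 2

2


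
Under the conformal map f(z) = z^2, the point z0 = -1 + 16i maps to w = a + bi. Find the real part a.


Step 1: z0 = -1 + 16i
Step 2: z0^2 = (-1)^2 - 16^2 - 32i
Step 3: real part = 1 - 256 = -255

-255


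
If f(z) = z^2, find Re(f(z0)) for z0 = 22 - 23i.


Step 1: z0 = 22 - 23i
Step 2: z0^2 = 22^2 - (-23)^2 - 1012i
Step 3: real part = 484 - 529 = -45

-45


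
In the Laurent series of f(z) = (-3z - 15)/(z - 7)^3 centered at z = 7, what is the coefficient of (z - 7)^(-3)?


Step 1: Write the numerator in powers of (z - 7): -3z - 15 = -3(z - 7) + (-3*7 - 15) = -3(z - 7) - 36
Step 2: Divide by (z - 7)^3: f(z) = -36(z - 7)^(-3) - 3(z - 7)^(-2)
Step 3: This finite sum is the Laurent series of f about z = 7.
Step 4: Coefficient of (z - 7)^(-3) = -3*7 - 15 = -36

-36


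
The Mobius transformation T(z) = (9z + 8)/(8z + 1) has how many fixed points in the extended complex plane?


Step 1: Fixed points satisfy T(z) = z
Step 2: 8z^2 - 8z - 8 = 0
Step 3: Discriminant = (-8)^2 - 4*8*(-8) = 320
Step 4: Number of fixed points = 2

2


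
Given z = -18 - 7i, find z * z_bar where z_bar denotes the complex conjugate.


Step 1: conj(z) = -18 + 7i
Step 2: z * conj(z) = (-18)^2 + (-7)^2
Step 3: = 324 + 49 = 373

373


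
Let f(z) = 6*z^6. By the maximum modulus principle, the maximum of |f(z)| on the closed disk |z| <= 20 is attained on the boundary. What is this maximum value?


Step 1: On |z| = 20, |f(z)| = 6 * |z|^6 = 6 * 20^6
Step 2: By maximum modulus principle, maximum is on boundary.
Step 3: Maximum = 6 * 64000000 = 384000000

384000000


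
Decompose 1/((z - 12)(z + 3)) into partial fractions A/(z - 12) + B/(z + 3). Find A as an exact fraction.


Step 1: Multiply both sides by (z - 12) and set z = 12
Step 2: A = 1 / (12 + 3)
Step 3: A = 1 / 15
Step 4: A = 1/15

1/15


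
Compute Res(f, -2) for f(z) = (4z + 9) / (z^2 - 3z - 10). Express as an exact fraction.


Step 1: Q(z) = z^2 - 3z - 10 = (z + 2)(z - 5)
Step 2: Q'(z) = 2z - 3
Step 3: Q'(-2) = -7, P(-2) = 1
Step 4: Res = P(-2)/Q'(-2) = 1/(-7) = -1/7

-1/7


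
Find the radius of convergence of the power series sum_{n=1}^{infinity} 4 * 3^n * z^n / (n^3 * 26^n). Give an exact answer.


Step 1: General term a_n = 4 * 3^n / (n^3 * 26^n)
Step 2: By the root test, |a_n|^(1/n) = 4^(1/n) * 3 / (n^(3/n) * 26) -> 3/26 as n -> infinity (since 4^(1/n) -> 1 and n^(3/n) -> 1)
Step 3: R = 1/lim|a_n|^(1/n) = 26/3

26/3


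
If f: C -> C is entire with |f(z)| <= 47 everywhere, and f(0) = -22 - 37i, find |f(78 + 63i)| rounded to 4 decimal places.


Step 1: By Liouville's theorem, a bounded entire function is constant.
Step 2: f(z) = f(0) = -22 - 37i for all z.
Step 3: |f(w)| = |-22 - 37i| = sqrt(484 + 1369)
Step 4: = 43.0465

43.0465


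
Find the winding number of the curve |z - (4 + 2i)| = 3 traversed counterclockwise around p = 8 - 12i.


Step 1: Center c = (4, 2), radius = 3
Step 2: |p - c|^2 = 4^2 + (-14)^2 = 212
Step 3: r^2 = 9
Step 4: |p-c| > r so winding number = 0

0


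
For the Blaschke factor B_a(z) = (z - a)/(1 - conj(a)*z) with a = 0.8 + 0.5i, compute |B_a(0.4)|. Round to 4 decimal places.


Step 1: Numerator z0 - a = 0.4 - (0.8 + 0.5i) = -0.4 - 0.5i
Step 2: Denominator 1 - conj(a)*z0 = 1 - (0.8 - 0.5i)*0.4 = 0.68 + 0.2i
Step 3: |z0 - a|^2 = (-0.4)^2 + (-0.5)^2 = 0.41; |1 - conj(a)*z0|^2 = 0.68^2 + 0.2^2 = 0.5024
Step 4: |B_a(0.4)| = sqrt(0.41 / 0.5024) = sqrt(0.816083)
Step 5: = 0.9034

0.9034


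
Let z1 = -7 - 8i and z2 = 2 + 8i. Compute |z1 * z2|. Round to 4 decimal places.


Step 1: |z1| = sqrt((-7)^2 + (-8)^2) = sqrt(113)
Step 2: |z2| = sqrt(2^2 + 8^2) = sqrt(68)
Step 3: |z1*z2| = |z1|*|z2| = sqrt(113) * sqrt(68) = sqrt(113 * 68) = sqrt(7684)
Step 4: = 87.6584

87.6584


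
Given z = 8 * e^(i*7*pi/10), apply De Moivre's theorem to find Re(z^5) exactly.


Step 1: By De Moivre's theorem, z^5 = 8^5 * e^(i*5*7*pi/10) = 32768 * (cos(7*pi/2) + i*sin(7*pi/2))
Step 2: |z|^5 = 8^5 = 32768
Step 3: Reduce the angle mod 2*pi: 7*pi/2 - 2*pi = 3*pi/2
Step 4: cos(3*pi/2) = 0
Step 5: Re(z^5) = 32768 * 0 = 0

0


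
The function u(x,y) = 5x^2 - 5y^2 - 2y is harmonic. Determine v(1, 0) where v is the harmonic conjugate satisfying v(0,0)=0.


Step 1: v_x = -u_y = 10y + 2
Step 2: v_y = u_x = 10x + 0
Step 3: v = 10xy + 2x + C
Step 4: v(0,0) = 0 => C = 0
Step 5: v(1, 0) = 2

2


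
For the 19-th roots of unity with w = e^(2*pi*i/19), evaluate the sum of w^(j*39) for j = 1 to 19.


Step 1: The sum sum_{j=1}^{n} w^(k*j) equals n if n | k, else 0.
Step 2: Here n = 19, k = 39
Step 3: Does n divide k? 19 | 39 -> False
Step 4: Sum = 0

0


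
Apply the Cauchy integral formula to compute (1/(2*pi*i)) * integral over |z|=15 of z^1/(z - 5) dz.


Step 1: f(z) = z^1, a = 5 is inside |z| = 15
Step 2: By Cauchy integral formula: (1/(2pi*i)) * integral = f(a)
Step 3: f(5) = 5^1 = 5

5


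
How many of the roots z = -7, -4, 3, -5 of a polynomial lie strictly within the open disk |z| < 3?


Step 1: Check each root:
  z = -7: |-7| = 7 >= 3
  z = -4: |-4| = 4 >= 3
  z = 3: |3| = 3 >= 3
  z = -5: |-5| = 5 >= 3
Step 2: Count = 0

0


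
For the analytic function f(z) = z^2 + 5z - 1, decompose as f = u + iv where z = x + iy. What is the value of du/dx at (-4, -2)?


Step 1: f(z) = (x+iy)^2 + 5(x+iy) - 1
Step 2: u = (x^2 - y^2) + 5x - 1
Step 3: u_x = 2x + 5
Step 4: At (-4, -2): u_x = -8 + 5 = -3

-3


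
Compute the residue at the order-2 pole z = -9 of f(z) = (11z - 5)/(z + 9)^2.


Step 1: Pole of order 2 at z = -9
Step 2: Res = lim d/dz [(z + 9)^2 * f(z)] as z -> -9
Step 3: (z + 9)^2 * f(z) = 11z - 5
Step 4: d/dz[11z - 5] = 11

11


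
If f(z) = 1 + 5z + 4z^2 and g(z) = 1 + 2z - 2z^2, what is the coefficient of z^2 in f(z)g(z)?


Step 1: z^2 term in f*g comes from: (1)*(-2z^2) + (5z)*(2z) + (4z^2)*(1)
Step 2: = -2 + 10 + 4
Step 3: = 12

12


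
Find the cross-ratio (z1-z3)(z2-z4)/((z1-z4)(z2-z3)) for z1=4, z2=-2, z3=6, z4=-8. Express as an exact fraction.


Step 1: (z1-z3)(z2-z4) = (-2) * 6 = -12
Step 2: (z1-z4)(z2-z3) = 12 * (-8) = -96
Step 3: Cross-ratio = 12/96 = 1/8

1/8


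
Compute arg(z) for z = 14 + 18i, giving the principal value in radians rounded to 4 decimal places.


Step 1: z = 14 + 18i
Step 2: arg(z) = atan2(18, 14)
Step 3: arg(z) = 0.9098

0.9098


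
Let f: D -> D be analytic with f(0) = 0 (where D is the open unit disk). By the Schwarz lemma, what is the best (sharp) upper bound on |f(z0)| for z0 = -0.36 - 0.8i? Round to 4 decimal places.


Step 1: Schwarz lemma: if f: D -> D is analytic with f(0) = 0, then |f(z)| <= |z| for all z in D, and this is sharp (f(z) = z).
Step 2: |z0|^2 = (-0.36)^2 + (-0.8)^2 = 0.7696
Step 3: |z0| = sqrt(0.7696) = 0.877268
Step 4: Best bound = |z0| = 0.8773

0.8773


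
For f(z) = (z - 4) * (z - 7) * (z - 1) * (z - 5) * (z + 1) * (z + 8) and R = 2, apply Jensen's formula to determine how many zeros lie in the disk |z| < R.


Jensen's formula: (1/2pi)*integral log|f(Re^it)|dt = log|f(0)| + sum_{|a_k|<R} log(R/|a_k|)
Step 1: f(0) = (-4) * (-7) * (-1) * (-5) * 1 * 8 = 1120
Step 2: log|f(0)| = log|4| + log|7| + log|1| + log|5| + log|-1| + log|-8| = 7.0211
Step 3: Zeros inside |z| < 2: 1, -1
Step 4: Jensen sum = log(2/1) + log(2/1) = 1.3863
Step 5: n(R) = number of terms in the Jensen sum = count of zeros inside |z| < 2 = 2

2


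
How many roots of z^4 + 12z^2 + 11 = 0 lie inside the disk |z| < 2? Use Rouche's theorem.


Step 1: On |z| = 2 the three terms have sizes |z^4| = 2^4 = 16, |12z^2| = 12*2^2 = 48, |11| = 11
Step 2: The dominant term is g(z) = 12z^2; let h(z) = z^4 + 11 so f = g + h
Step 3: On |z| = 2: |g| = 48 and |h| <= 16 + 11 = 27
Step 4: Since 48 > 27, |h| < |g| on |z| = 2, so by Rouche f has the same number of zeros as g inside |z| < 2
Step 5: g(z) = 12z^2 has 2 zeros (at the origin, multiplicity 2) inside |z| < 2. Answer = 2

2


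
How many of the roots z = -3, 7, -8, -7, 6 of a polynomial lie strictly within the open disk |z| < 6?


Step 1: Check each root:
  z = -3: |-3| = 3 < 6
  z = 7: |7| = 7 >= 6
  z = -8: |-8| = 8 >= 6
  z = -7: |-7| = 7 >= 6
  z = 6: |6| = 6 >= 6
Step 2: Count = 1

1


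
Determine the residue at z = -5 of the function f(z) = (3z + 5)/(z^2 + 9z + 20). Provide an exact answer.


Step 1: Q(z) = z^2 + 9z + 20 = (z + 5)(z + 4)
Step 2: Q'(z) = 2z + 9
Step 3: Q'(-5) = -1, P(-5) = -10
Step 4: Res = P(-5)/Q'(-5) = -10/(-1) = 10

10


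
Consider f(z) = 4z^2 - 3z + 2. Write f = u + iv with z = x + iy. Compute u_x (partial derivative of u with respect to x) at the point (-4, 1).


Step 1: f(z) = 4(x+iy)^2 - 3(x+iy) + 2
Step 2: u = 4(x^2 - y^2) - 3x + 2
Step 3: u_x = 8x - 3
Step 4: At (-4, 1): u_x = -32 - 3 = -35

-35


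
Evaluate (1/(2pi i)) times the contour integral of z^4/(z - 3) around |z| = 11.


Step 1: f(z) = z^4, a = 3 is inside |z| = 11
Step 2: By Cauchy integral formula: (1/(2pi*i)) * integral = f(a)
Step 3: f(3) = 3^4 = 81

81


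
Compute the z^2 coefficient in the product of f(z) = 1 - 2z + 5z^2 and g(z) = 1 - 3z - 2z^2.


Step 1: z^2 term in f*g comes from: (1)*(-2z^2) + (-2z)*(-3z) + (5z^2)*(1)
Step 2: = -2 + 6 + 5
Step 3: = 9

9


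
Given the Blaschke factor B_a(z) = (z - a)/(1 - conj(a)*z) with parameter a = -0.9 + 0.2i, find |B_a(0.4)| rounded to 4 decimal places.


Step 1: Numerator z0 - a = 0.4 - (-0.9 + 0.2i) = 1.3 - 0.2i
Step 2: Denominator 1 - conj(a)*z0 = 1 - (-0.9 - 0.2i)*0.4 = 1.36 + 0.08i
Step 3: |z0 - a|^2 = 1.3^2 + (-0.2)^2 = 1.73; |1 - conj(a)*z0|^2 = 1.36^2 + 0.08^2 = 1.856
Step 4: |B_a(0.4)| = sqrt(1.73 / 1.856) = sqrt(0.932112)
Step 5: = 0.9655

0.9655


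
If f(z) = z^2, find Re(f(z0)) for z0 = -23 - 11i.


Step 1: z0 = -23 - 11i
Step 2: z0^2 = (-23)^2 - (-11)^2 + 506i
Step 3: real part = 529 - 121 = 408

408


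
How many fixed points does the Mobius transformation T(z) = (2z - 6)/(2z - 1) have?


Step 1: Fixed points satisfy T(z) = z
Step 2: 2z^2 - 3z + 6 = 0
Step 3: Discriminant = (-3)^2 - 4*2*6 = -39
Step 4: Number of fixed points = 2

2


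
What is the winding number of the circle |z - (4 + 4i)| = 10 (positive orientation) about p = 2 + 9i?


Step 1: Center c = (4, 4), radius = 10
Step 2: |p - c|^2 = (-2)^2 + 5^2 = 29
Step 3: r^2 = 100
Step 4: |p-c| < r so winding number = 1

1


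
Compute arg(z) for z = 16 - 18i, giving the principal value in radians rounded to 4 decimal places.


Step 1: z = 16 - 18i
Step 2: arg(z) = atan2(-18, 16)
Step 3: arg(z) = -0.8442

-0.8442


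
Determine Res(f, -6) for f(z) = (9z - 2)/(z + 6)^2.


Step 1: Pole of order 2 at z = -6
Step 2: Res = lim d/dz [(z + 6)^2 * f(z)] as z -> -6
Step 3: (z + 6)^2 * f(z) = 9z - 2
Step 4: d/dz[9z - 2] = 9

9


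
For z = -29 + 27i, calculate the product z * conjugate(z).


Step 1: conj(z) = -29 - 27i
Step 2: z * conj(z) = (-29)^2 + 27^2
Step 3: = 841 + 729 = 1570

1570


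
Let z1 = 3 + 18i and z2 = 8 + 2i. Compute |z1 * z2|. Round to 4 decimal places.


Step 1: |z1| = sqrt(3^2 + 18^2) = sqrt(333)
Step 2: |z2| = sqrt(8^2 + 2^2) = sqrt(68)
Step 3: |z1*z2| = |z1|*|z2| = sqrt(333) * sqrt(68) = sqrt(333 * 68) = sqrt(22644)
Step 4: = 150.4792

150.4792


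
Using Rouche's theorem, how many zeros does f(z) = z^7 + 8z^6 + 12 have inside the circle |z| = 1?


Step 1: On |z| = 1 the three terms have sizes |z^7| = 1^7 = 1, |8z^6| = 8*1^6 = 8, |12| = 12
Step 2: The dominant term is g(z) = 12; let h(z) = z^7 + 8z^6 so f = g + h
Step 3: On |z| = 1: |g| = 12 and |h| <= 1 + 8 = 9
Step 4: Since 12 > 9, |h| < |g| on |z| = 1, so by Rouche f has the same number of zeros as g inside |z| < 1
Step 5: g(z) = 12 is a nonzero constant with no zeros inside |z| < 1. Answer = 0

0


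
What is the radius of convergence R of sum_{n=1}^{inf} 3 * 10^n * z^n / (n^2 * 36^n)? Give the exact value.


Step 1: General term a_n = 3 * 10^n / (n^2 * 36^n)
Step 2: By the root test, |a_n|^(1/n) = 3^(1/n) * 10 / (n^(2/n) * 36) -> 10/36 as n -> infinity (since 3^(1/n) -> 1 and n^(2/n) -> 1)
Step 3: R = 1/lim|a_n|^(1/n) = 36/10 = 18/5

18/5


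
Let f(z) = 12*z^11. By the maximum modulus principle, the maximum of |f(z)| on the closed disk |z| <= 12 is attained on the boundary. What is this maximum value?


Step 1: On |z| = 12, |f(z)| = 12 * |z|^11 = 12 * 12^11
Step 2: By maximum modulus principle, maximum is on boundary.
Step 3: Maximum = 12 * 743008370688 = 8916100448256

8916100448256


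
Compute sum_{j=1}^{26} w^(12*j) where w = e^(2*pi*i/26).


Step 1: The sum sum_{j=1}^{n} w^(k*j) equals n if n | k, else 0.
Step 2: Here n = 26, k = 12
Step 3: Does n divide k? 26 | 12 -> False
Step 4: Sum = 0

0


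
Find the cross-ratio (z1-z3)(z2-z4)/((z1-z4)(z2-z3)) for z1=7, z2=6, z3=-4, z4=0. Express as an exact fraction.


Step 1: (z1-z3)(z2-z4) = 11 * 6 = 66
Step 2: (z1-z4)(z2-z3) = 7 * 10 = 70
Step 3: Cross-ratio = 66/70 = 33/35

33/35


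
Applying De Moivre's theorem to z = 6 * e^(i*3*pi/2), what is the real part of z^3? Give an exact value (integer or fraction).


Step 1: By De Moivre's theorem, z^3 = 6^3 * e^(i*3*3*pi/2) = 216 * (cos(9*pi/2) + i*sin(9*pi/2))
Step 2: |z|^3 = 6^3 = 216
Step 3: Reduce the angle mod 2*pi: 9*pi/2 - 4*pi = pi/2
Step 4: cos(pi/2) = 0
Step 5: Re(z^3) = 216 * 0 = 0

0


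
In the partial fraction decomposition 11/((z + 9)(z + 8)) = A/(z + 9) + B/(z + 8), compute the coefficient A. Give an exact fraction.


Step 1: Multiply both sides by (z + 9) and set z = -9
Step 2: A = 11 / (-9 + 8)
Step 3: A = 11 / (-1)
Step 4: A = -11

-11


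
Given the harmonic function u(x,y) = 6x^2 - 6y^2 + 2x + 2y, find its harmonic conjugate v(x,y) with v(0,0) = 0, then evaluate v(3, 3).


Step 1: v_x = -u_y = 12y - 2
Step 2: v_y = u_x = 12x + 2
Step 3: v = 12xy - 2x + 2y + C
Step 4: v(0,0) = 0 => C = 0
Step 5: v(3, 3) = 108

108


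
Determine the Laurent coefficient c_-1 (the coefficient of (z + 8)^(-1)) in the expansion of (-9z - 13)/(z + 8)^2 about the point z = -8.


Step 1: Write the numerator in powers of (z + 8): -9z - 13 = -9(z + 8) + (-9*(-8) - 13) = -9(z + 8) + 59
Step 2: Divide by (z + 8)^2: f(z) = 59(z + 8)^(-2) - 9(z + 8)^(-1)
Step 3: This finite sum is the Laurent series of f about z = -8.
Step 4: Coefficient of (z + 8)^(-1) = coefficient of (z + 8) in the re-centred numerator = -9

-9


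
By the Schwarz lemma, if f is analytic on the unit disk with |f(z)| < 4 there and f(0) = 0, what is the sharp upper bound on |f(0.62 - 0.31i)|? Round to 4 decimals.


Step 1: g = f/4 maps D -> D with g(0) = 0, so by the Schwarz lemma |g(z)| <= |z|, i.e. |f(z)| <= 4|z|; this is sharp (f(z) = 4z).
Step 2: |z0|^2 = 0.62^2 + (-0.31)^2 = 0.4805
Step 3: |z0| = sqrt(0.4805) = 0.693181
Step 4: Best bound = 4 * |z0| = 4 * 0.693181 = 2.7727

2.7727


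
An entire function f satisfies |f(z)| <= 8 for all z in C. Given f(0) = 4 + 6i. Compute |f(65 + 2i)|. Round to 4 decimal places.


Step 1: By Liouville's theorem, a bounded entire function is constant.
Step 2: f(z) = f(0) = 4 + 6i for all z.
Step 3: |f(w)| = |4 + 6i| = sqrt(16 + 36)
Step 4: = 7.2111

7.2111


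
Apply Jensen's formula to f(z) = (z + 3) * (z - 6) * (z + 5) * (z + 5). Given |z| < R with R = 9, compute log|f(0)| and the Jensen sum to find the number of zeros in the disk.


Jensen's formula: (1/2pi)*integral log|f(Re^it)|dt = log|f(0)| + sum_{|a_k|<R} log(R/|a_k|)
Step 1: f(0) = 3 * (-6) * 5 * 5 = -450
Step 2: log|f(0)| = log|-3| + log|6| + log|-5| + log|-5| = 6.1092
Step 3: Zeros inside |z| < 9: -3, 6, -5, -5
Step 4: Jensen sum = log(9/3) + log(9/6) + log(9/5) + log(9/5) = 2.6797
Step 5: n(R) = number of terms in the Jensen sum = count of zeros inside |z| < 9 = 4

4


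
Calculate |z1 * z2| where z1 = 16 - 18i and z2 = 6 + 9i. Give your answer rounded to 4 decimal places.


Step 1: |z1| = sqrt(16^2 + (-18)^2) = sqrt(580)
Step 2: |z2| = sqrt(6^2 + 9^2) = sqrt(117)
Step 3: |z1*z2| = |z1|*|z2| = sqrt(580) * sqrt(117) = sqrt(580 * 117) = sqrt(67860)
Step 4: = 260.4995

260.4995


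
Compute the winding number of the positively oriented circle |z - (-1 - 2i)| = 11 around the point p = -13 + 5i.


Step 1: Center c = (-1, -2), radius = 11
Step 2: |p - c|^2 = (-12)^2 + 7^2 = 193
Step 3: r^2 = 121
Step 4: |p-c| > r so winding number = 0

0


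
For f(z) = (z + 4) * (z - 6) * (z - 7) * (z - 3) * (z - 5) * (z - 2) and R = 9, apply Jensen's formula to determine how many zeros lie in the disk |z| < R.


Jensen's formula: (1/2pi)*integral log|f(Re^it)|dt = log|f(0)| + sum_{|a_k|<R} log(R/|a_k|)
Step 1: f(0) = 4 * (-6) * (-7) * (-3) * (-5) * (-2) = -5040
Step 2: log|f(0)| = log|-4| + log|6| + log|7| + log|3| + log|5| + log|2| = 8.5252
Step 3: Zeros inside |z| < 9: -4, 6, 7, 3, 5, 2
Step 4: Jensen sum = log(9/4) + log(9/6) + log(9/7) + log(9/3) + log(9/5) + log(9/2) = 4.6582
Step 5: n(R) = number of terms in the Jensen sum = count of zeros inside |z| < 9 = 6

6


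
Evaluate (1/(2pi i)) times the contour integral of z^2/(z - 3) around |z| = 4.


Step 1: f(z) = z^2, a = 3 is inside |z| = 4
Step 2: By Cauchy integral formula: (1/(2pi*i)) * integral = f(a)
Step 3: f(3) = 3^2 = 9

9


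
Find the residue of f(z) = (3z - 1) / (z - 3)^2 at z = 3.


Step 1: Pole of order 2 at z = 3
Step 2: Res = lim d/dz [(z - 3)^2 * f(z)] as z -> 3
Step 3: (z - 3)^2 * f(z) = 3z - 1
Step 4: d/dz[3z - 1] = 3

3


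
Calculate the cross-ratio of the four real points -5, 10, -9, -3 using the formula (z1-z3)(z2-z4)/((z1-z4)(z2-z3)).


Step 1: (z1-z3)(z2-z4) = 4 * 13 = 52
Step 2: (z1-z4)(z2-z3) = (-2) * 19 = -38
Step 3: Cross-ratio = -52/38 = -26/19

-26/19


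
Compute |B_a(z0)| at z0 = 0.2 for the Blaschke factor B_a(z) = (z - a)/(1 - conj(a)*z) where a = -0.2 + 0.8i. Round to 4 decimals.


Step 1: Numerator z0 - a = 0.2 - (-0.2 + 0.8i) = 0.4 - 0.8i
Step 2: Denominator 1 - conj(a)*z0 = 1 - (-0.2 - 0.8i)*0.2 = 1.04 + 0.16i
Step 3: |z0 - a|^2 = 0.4^2 + (-0.8)^2 = 0.8; |1 - conj(a)*z0|^2 = 1.04^2 + 0.16^2 = 1.1072
Step 4: |B_a(0.2)| = sqrt(0.8 / 1.1072) = sqrt(0.722543)
Step 5: = 0.85

0.85


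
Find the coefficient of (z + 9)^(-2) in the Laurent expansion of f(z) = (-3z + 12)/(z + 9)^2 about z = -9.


Step 1: Write the numerator in powers of (z + 9): -3z + 12 = -3(z + 9) + (-3*(-9) + 12) = -3(z + 9) + 39
Step 2: Divide by (z + 9)^2: f(z) = 39(z + 9)^(-2) - 3(z + 9)^(-1)
Step 3: This finite sum is the Laurent series of f about z = -9.
Step 4: Coefficient of (z + 9)^(-2) = -3*(-9) + 12 = 39

39


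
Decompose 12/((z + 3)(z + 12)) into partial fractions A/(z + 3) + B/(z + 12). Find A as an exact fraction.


Step 1: Multiply both sides by (z + 3) and set z = -3
Step 2: A = 12 / (-3 + 12)
Step 3: A = 12 / 9
Step 4: A = 4/3

4/3


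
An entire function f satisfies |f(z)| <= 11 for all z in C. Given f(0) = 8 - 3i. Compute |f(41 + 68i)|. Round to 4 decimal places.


Step 1: By Liouville's theorem, a bounded entire function is constant.
Step 2: f(z) = f(0) = 8 - 3i for all z.
Step 3: |f(w)| = |8 - 3i| = sqrt(64 + 9)
Step 4: = 8.544

8.544


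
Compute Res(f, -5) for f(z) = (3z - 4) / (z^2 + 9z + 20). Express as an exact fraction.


Step 1: Q(z) = z^2 + 9z + 20 = (z + 5)(z + 4)
Step 2: Q'(z) = 2z + 9
Step 3: Q'(-5) = -1, P(-5) = -19
Step 4: Res = P(-5)/Q'(-5) = -19/(-1) = 19

19


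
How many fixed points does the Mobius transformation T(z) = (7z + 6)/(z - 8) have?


Step 1: Fixed points satisfy T(z) = z
Step 2: z^2 - 15z - 6 = 0
Step 3: Discriminant = (-15)^2 - 4*1*(-6) = 249
Step 4: Number of fixed points = 2

2


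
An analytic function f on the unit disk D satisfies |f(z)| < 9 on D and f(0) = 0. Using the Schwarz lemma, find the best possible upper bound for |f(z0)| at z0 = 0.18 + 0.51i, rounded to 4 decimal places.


Step 1: g = f/9 maps D -> D with g(0) = 0, so by the Schwarz lemma |g(z)| <= |z|, i.e. |f(z)| <= 9|z|; this is sharp (f(z) = 9z).
Step 2: |z0|^2 = 0.18^2 + 0.51^2 = 0.2925
Step 3: |z0| = sqrt(0.2925) = 0.540833
Step 4: Best bound = 9 * |z0| = 9 * 0.540833 = 4.8675

4.8675


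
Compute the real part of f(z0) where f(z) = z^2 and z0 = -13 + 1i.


Step 1: z0 = -13 + 1i
Step 2: z0^2 = (-13)^2 - 1^2 - 26i
Step 3: real part = 169 - 1 = 168

168


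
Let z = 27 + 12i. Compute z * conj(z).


Step 1: conj(z) = 27 - 12i
Step 2: z * conj(z) = 27^2 + 12^2
Step 3: = 729 + 144 = 873

873


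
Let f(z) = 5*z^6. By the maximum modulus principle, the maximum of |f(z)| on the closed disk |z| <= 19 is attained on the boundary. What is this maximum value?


Step 1: On |z| = 19, |f(z)| = 5 * |z|^6 = 5 * 19^6
Step 2: By maximum modulus principle, maximum is on boundary.
Step 3: Maximum = 5 * 47045881 = 235229405

235229405


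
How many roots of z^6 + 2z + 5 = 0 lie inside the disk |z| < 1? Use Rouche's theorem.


Step 1: On |z| = 1 the three terms have sizes |z^6| = 1^6 = 1, |2z| = 2*1 = 2, |5| = 5
Step 2: The dominant term is g(z) = 5; let h(z) = z^6 + 2z so f = g + h
Step 3: On |z| = 1: |g| = 5 and |h| <= 1 + 2 = 3
Step 4: Since 5 > 3, |h| < |g| on |z| = 1, so by Rouche f has the same number of zeros as g inside |z| < 1
Step 5: g(z) = 5 is a nonzero constant with no zeros inside |z| < 1. Answer = 0

0


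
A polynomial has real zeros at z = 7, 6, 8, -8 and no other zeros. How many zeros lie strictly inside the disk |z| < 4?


Step 1: Check each root:
  z = 7: |7| = 7 >= 4
  z = 6: |6| = 6 >= 4
  z = 8: |8| = 8 >= 4
  z = -8: |-8| = 8 >= 4
Step 2: Count = 0

0


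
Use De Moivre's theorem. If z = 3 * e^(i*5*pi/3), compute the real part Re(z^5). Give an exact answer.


Step 1: By De Moivre's theorem, z^5 = 3^5 * e^(i*5*5*pi/3) = 243 * (cos(25*pi/3) + i*sin(25*pi/3))
Step 2: |z|^5 = 3^5 = 243
Step 3: Reduce the angle mod 2*pi: 25*pi/3 - 8*pi = pi/3
Step 4: cos(pi/3) = 1/2
Step 5: Re(z^5) = 243 * 1/2 = 243/2

243/2


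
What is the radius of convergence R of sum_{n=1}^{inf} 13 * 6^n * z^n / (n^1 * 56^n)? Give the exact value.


Step 1: General term a_n = 13 * 6^n / (n^1 * 56^n)
Step 2: By the root test, |a_n|^(1/n) = 13^(1/n) * 6 / (n^(1/n) * 56) -> 6/56 as n -> infinity (since 13^(1/n) -> 1 and n^(1/n) -> 1)
Step 3: R = 1/lim|a_n|^(1/n) = 56/6 = 28/3

28/3


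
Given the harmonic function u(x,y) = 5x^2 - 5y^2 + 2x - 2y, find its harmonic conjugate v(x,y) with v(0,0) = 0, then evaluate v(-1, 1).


Step 1: v_x = -u_y = 10y + 2
Step 2: v_y = u_x = 10x + 2
Step 3: v = 10xy + 2x + 2y + C
Step 4: v(0,0) = 0 => C = 0
Step 5: v(-1, 1) = -10

-10


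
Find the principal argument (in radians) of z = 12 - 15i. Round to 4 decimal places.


Step 1: z = 12 - 15i
Step 2: arg(z) = atan2(-15, 12)
Step 3: arg(z) = -0.8961

-0.8961


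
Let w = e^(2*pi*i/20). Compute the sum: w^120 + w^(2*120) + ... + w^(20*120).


Step 1: The sum sum_{j=1}^{n} w^(k*j) equals n if n | k, else 0.
Step 2: Here n = 20, k = 120
Step 3: Does n divide k? 20 | 120 -> True
Step 4: Sum = 20

20


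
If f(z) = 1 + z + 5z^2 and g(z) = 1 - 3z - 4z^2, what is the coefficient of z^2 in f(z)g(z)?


Step 1: z^2 term in f*g comes from: (1)*(-4z^2) + (z)*(-3z) + (5z^2)*(1)
Step 2: = -4 - 3 + 5
Step 3: = -2

-2


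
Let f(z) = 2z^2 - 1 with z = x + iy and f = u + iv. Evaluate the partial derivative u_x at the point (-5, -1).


Step 1: f(z) = 2(x+iy)^2 - 1
Step 2: u = 2(x^2 - y^2) - 1
Step 3: u_x = 4x + 0
Step 4: At (-5, -1): u_x = -20 + 0 = -20

-20


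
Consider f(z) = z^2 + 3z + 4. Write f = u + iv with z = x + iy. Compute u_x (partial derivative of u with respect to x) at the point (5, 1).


Step 1: f(z) = (x+iy)^2 + 3(x+iy) + 4
Step 2: u = (x^2 - y^2) + 3x + 4
Step 3: u_x = 2x + 3
Step 4: At (5, 1): u_x = 10 + 3 = 13

13


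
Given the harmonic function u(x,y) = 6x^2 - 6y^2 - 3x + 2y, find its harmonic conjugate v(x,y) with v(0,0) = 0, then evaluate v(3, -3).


Step 1: v_x = -u_y = 12y - 2
Step 2: v_y = u_x = 12x - 3
Step 3: v = 12xy - 2x - 3y + C
Step 4: v(0,0) = 0 => C = 0
Step 5: v(3, -3) = -105

-105


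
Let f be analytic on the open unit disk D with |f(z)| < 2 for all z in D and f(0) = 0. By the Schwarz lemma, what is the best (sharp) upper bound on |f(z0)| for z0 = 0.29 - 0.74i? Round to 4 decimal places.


Step 1: g = f/2 maps D -> D with g(0) = 0, so by the Schwarz lemma |g(z)| <= |z|, i.e. |f(z)| <= 2|z|; this is sharp (f(z) = 2z).
Step 2: |z0|^2 = 0.29^2 + (-0.74)^2 = 0.6317
Step 3: |z0| = sqrt(0.6317) = 0.794796
Step 4: Best bound = 2 * |z0| = 2 * 0.794796 = 1.5896

1.5896


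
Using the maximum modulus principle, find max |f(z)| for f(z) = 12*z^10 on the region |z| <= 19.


Step 1: On |z| = 19, |f(z)| = 12 * |z|^10 = 12 * 19^10
Step 2: By maximum modulus principle, maximum is on boundary.
Step 3: Maximum = 12 * 6131066257801 = 73572795093612

73572795093612


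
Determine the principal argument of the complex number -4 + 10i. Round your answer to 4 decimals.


Step 1: z = -4 + 10i
Step 2: arg(z) = atan2(10, -4)
Step 3: arg(z) = 1.9513

1.9513


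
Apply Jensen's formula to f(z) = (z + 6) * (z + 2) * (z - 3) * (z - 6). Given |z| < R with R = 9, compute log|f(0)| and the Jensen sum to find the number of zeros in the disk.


Jensen's formula: (1/2pi)*integral log|f(Re^it)|dt = log|f(0)| + sum_{|a_k|<R} log(R/|a_k|)
Step 1: f(0) = 6 * 2 * (-3) * (-6) = 216
Step 2: log|f(0)| = log|-6| + log|-2| + log|3| + log|6| = 5.3753
Step 3: Zeros inside |z| < 9: -6, -2, 3, 6
Step 4: Jensen sum = log(9/6) + log(9/2) + log(9/3) + log(9/6) = 3.4136
Step 5: n(R) = number of terms in the Jensen sum = count of zeros inside |z| < 9 = 4

4


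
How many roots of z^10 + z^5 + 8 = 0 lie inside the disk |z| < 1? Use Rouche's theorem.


Step 1: On |z| = 1 the three terms have sizes |z^10| = 1^10 = 1, |z^5| = 1^5 = 1, |8| = 8
Step 2: The dominant term is g(z) = 8; let h(z) = z^10 + z^5 so f = g + h
Step 3: On |z| = 1: |g| = 8 and |h| <= 1 + 1 = 2
Step 4: Since 8 > 2, |h| < |g| on |z| = 1, so by Rouche f has the same number of zeros as g inside |z| < 1
Step 5: g(z) = 8 is a nonzero constant with no zeros inside |z| < 1. Answer = 0

0


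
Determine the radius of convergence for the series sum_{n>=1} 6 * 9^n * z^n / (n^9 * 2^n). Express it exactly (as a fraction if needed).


Step 1: General term a_n = 6 * 9^n / (n^9 * 2^n)
Step 2: By the root test, |a_n|^(1/n) = 6^(1/n) * 9 / (n^(9/n) * 2) -> 9/2 as n -> infinity (since 6^(1/n) -> 1 and n^(9/n) -> 1)
Step 3: R = 1/lim|a_n|^(1/n) = 2/9

2/9


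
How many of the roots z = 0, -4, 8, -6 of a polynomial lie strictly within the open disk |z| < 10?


Step 1: Check each root:
  z = 0: |0| = 0 < 10
  z = -4: |-4| = 4 < 10
  z = 8: |8| = 8 < 10
  z = -6: |-6| = 6 < 10
Step 2: Count = 4

4


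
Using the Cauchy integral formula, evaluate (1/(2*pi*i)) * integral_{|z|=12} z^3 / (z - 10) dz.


Step 1: f(z) = z^3, a = 10 is inside |z| = 12
Step 2: By Cauchy integral formula: (1/(2pi*i)) * integral = f(a)
Step 3: f(10) = 10^3 = 1000

1000


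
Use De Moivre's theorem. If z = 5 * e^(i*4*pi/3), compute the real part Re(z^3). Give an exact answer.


Step 1: By De Moivre's theorem, z^3 = 5^3 * e^(i*3*4*pi/3) = 125 * (cos(4*pi) + i*sin(4*pi))
Step 2: |z|^3 = 5^3 = 125
Step 3: Reduce the angle mod 2*pi: 4*pi - 4*pi = 0
Step 4: cos(0) = 1
Step 5: Re(z^3) = 125 * 1 = 125

125


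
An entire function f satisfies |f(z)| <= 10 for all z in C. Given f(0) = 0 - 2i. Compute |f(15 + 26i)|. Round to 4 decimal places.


Step 1: By Liouville's theorem, a bounded entire function is constant.
Step 2: f(z) = f(0) = 0 - 2i for all z.
Step 3: |f(w)| = |0 - 2i| = sqrt(0 + 4)
Step 4: = 2.0

2.0
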